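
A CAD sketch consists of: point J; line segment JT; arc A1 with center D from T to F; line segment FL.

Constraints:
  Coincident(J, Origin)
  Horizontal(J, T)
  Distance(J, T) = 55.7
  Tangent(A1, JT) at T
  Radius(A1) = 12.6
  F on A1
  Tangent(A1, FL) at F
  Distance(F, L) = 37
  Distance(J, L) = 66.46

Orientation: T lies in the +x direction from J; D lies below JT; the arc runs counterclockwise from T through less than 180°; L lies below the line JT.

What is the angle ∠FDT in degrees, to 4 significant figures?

91.28°

J is at the origin; JT is horizontal with |JT| = 55.7 and T on the +x side, so T = (55.70, 0.000). Tangency of A1 to JT means the radius DT is perpendicular to JT, so D = T + (0, -12.6) = (55.70, -12.60). Since DF ⟂ FL (tangency), |DL| = √(12.6² + 37.0²) = 39.09 regardless of where F sits on A1. So L lies on both circle(J, 66.46) and circle(D, 39.09); the below-JT intersection is L = (43.93, -49.87). F is the foot of the tangent from L: F = (43.10, -12.88).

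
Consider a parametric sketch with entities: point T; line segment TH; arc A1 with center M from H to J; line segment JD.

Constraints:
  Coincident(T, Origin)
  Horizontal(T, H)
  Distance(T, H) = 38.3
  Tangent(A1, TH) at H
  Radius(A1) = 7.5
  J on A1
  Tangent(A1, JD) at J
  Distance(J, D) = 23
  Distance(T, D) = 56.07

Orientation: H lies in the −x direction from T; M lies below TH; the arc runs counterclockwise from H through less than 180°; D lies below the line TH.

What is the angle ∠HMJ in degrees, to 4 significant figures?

85.89°

Checks: |TH| = 38.30 ✓; |MJ| = 7.500 ✓; ∠(MJ, JD) = 90.00° ✓; |JD| = 23.00 ✓; |TD| = 56.07 ✓.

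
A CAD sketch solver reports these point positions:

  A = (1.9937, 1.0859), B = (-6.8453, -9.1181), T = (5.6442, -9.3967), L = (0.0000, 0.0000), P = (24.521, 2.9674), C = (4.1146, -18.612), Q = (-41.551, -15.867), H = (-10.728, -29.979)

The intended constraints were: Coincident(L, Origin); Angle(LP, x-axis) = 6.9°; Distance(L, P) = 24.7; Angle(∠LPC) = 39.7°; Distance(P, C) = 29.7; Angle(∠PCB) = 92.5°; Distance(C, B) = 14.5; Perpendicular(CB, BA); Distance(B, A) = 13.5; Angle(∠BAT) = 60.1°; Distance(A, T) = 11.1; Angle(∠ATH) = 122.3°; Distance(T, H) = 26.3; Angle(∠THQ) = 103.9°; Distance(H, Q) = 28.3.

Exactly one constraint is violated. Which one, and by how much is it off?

Distance(H, Q) = 28.3 — off by 5.60.

L = (0.00, 0.00) ✓; LP at 6.900° ✓; |LP| = 24.70 ✓; ∠LPC = 39.70° ✓; |PC| = 29.70 ✓; ∠PCB = 92.50° ✓; |CB| = 14.50 ✓; ∠(CB, BA) = 90.00° ✓; |BA| = 13.50 ✓; ∠BAT = 60.10° ✓; |AT| = 11.10 ✓; ∠ATH = 122.3° ✓; |TH| = 26.30 ✓; ∠THQ = 103.9° ✓; |HQ| = 33.90 ✗.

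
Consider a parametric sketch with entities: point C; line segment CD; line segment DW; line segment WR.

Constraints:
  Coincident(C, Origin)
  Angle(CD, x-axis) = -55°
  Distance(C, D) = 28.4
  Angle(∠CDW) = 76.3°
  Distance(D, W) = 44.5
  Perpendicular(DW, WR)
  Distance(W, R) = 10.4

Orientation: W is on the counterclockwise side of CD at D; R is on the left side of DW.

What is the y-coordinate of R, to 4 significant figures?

17.03

C is at the origin; CD runs at -55.0° with length 28.4, so D = 28.4·(cos -55.0°, sin -55.0°) = (16.29, -23.26). ∠CDW = 76.3°, so DW runs at -55.0° + (180° − 76.3°) = 48.70° from the x-axis; with |DW| = 44.5, W = D + 44.5·(cos 48.70°, sin 48.70°) = (45.66, 10.17). DW is perpendicular to WR; with |WR| = 10.4 on the left of DW, R = W + 10.4·(-0.7513, 0.6600) = (37.85, 17.03). So R.y = 17.03.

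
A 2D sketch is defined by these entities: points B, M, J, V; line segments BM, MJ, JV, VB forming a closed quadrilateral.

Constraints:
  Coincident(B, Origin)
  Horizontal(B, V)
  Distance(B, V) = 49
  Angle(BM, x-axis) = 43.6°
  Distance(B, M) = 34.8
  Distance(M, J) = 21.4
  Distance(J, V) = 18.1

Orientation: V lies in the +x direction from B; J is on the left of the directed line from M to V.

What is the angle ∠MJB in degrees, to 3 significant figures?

38.1°

Checks: |MJ| = 21.40 ✓; |JV| = 18.10 ✓.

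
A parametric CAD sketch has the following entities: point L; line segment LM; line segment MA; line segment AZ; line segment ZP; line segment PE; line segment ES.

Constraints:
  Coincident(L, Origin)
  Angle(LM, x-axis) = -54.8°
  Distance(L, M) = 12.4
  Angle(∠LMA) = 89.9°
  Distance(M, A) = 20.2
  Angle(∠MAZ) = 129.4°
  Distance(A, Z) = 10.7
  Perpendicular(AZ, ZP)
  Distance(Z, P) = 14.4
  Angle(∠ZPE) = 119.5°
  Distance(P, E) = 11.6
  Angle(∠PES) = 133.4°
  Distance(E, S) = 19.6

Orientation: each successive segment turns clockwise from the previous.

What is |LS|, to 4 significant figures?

17.47

L is at the origin; LM runs at -54.8° with length 12.4, so M = (7.148, -10.13). ∠LMA = 89.9° gives MA at -144.9° from the x-axis; with |MA| = 20.2, A = (-9.379, -21.75). ∠MAZ = 129.4° gives AZ at 164.5° from the x-axis; with |AZ| = 10.7, Z = (-19.69, -18.89). AZ ⟂ ZP, so ZP runs at 74.50°; with |ZP| = 14.4, P = (-15.84, -5.012). ∠ZPE = 119.5° gives PE at 14.00° from the x-axis; with |PE| = 11.6, E = (-4.586, -2.206). ∠PES = 133.4° gives ES at -32.60° from the x-axis; with |ES| = 19.6, S = (11.93, -12.77). Then |LS| = |S − L| = 17.47.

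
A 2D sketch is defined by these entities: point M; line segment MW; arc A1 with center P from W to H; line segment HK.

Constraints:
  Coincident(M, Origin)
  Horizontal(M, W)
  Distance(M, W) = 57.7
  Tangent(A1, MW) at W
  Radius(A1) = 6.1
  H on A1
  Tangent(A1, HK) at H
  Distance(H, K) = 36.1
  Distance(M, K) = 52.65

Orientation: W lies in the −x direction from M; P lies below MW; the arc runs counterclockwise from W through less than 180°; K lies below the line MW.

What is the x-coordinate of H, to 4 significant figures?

-62.18

M is at the origin; M and W share the same y with |MW| = 57.7 and W on the −x side, so W = (-57.70, 0.000). The tangent condition forces PW to be normal to MW, so P = W + (0, -6.1) = (-57.70, -6.100). Since PH ⟂ HK (tangency), |PK| = √(6.1² + 36.1²) = 36.61 regardless of where H sits on A1. So K lies on both circle(M, 52.65) and circle(P, 36.61); the below-MW intersection is K = (-37.69, -36.76). H is the foot of the tangent from K: H = (-62.18, -10.24).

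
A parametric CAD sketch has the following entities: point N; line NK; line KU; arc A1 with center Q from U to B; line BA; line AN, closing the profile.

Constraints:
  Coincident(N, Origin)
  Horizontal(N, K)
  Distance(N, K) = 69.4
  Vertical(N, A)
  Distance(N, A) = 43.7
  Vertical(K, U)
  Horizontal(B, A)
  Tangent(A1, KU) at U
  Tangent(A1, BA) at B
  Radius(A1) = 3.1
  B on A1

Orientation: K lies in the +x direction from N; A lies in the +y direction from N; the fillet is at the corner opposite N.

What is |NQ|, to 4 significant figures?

77.74

NA is vertical with |NA| = 43.7 and A on the +y side, so A = (0.000, 43.70). The virtual corner opposite N is at (69.40, 43.70). Tangency of A1 to KU means the radius QU is perpendicular to KU and the tangent condition forces QB to be normal to BA, with radius 3.1, so the center Q sits 3.1 in from both sides at Q = (66.30, 40.60). Then |NQ| = |Q − N| = 77.74.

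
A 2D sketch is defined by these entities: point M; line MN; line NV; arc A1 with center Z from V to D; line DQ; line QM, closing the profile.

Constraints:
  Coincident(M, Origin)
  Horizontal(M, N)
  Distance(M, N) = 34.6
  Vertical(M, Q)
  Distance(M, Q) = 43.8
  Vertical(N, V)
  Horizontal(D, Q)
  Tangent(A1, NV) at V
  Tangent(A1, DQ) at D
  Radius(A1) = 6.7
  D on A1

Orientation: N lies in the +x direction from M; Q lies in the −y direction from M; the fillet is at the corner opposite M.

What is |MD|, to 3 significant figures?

51.9

The virtual corner opposite M is at (34.6, -43.8). Tangency of A1 to NV means the radius ZV is perpendicular to NV and since A1 is tangent to DQ there, ZD ⟂ DQ, with radius 6.7, so the center Z sits 6.7 in from both sides at Z = (27.9, -37.1). That places the tangent points at V = (34.6, -37.1) on NV and D = (27.9, -43.8) on DQ. Then |MD| = |D − M| = 51.9.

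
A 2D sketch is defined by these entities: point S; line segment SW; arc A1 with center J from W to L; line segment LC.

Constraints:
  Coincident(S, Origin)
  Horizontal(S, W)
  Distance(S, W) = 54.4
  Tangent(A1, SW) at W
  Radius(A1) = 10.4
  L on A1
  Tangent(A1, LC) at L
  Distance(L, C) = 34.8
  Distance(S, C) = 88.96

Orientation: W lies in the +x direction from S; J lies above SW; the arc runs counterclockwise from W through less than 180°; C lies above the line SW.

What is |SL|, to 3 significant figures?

63.2

Checks: S = (0.00, 0.00) ✓; |JL| = 10.40 ✓; ∠(JL, LC) = 90.00° ✓; |LC| = 34.80 ✓; |SC| = 88.96 ✓.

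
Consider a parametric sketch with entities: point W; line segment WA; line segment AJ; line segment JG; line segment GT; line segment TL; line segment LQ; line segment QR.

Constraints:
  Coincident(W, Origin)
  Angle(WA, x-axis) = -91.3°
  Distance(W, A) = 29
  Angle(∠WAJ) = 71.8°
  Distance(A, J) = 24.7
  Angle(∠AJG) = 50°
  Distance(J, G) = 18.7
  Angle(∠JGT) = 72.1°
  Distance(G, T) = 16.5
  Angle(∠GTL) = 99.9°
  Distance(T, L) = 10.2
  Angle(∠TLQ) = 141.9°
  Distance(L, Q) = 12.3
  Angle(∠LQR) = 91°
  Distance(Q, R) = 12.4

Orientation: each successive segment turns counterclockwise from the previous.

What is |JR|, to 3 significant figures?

5.04

∠TLQ = 141.9° gives LQ at 13.0° from the x-axis; with |LQ| = 12.3, Q = (24.2, -29.1). ∠LQR = 91.0° gives QR at 102° from the x-axis; with |QR| = 12.4, R = (21.6, -17.0). Then |JR| = |R − J| = 5.04.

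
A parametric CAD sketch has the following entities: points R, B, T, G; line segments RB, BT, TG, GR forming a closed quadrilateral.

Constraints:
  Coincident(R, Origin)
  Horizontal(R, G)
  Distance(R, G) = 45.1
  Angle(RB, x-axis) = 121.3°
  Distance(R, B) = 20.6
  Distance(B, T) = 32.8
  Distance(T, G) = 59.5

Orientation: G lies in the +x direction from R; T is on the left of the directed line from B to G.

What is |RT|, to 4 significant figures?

45.91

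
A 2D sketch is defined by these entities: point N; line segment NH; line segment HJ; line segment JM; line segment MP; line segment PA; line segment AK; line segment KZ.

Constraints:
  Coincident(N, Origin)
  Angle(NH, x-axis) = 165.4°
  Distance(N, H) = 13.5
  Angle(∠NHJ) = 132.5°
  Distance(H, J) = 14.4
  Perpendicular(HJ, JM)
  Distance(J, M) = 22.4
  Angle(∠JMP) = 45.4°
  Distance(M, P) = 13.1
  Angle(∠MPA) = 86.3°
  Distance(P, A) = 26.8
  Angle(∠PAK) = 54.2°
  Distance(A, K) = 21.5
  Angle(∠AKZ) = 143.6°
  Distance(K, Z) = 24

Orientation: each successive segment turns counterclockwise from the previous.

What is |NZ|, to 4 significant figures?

36.64

∠PAK = 54.2° gives AK at -63.00° from the x-axis; with |AK| = 21.5, K = (-26.88, -25.49). ∠AKZ = 143.6° gives KZ at -26.60° from the x-axis; with |KZ| = 24.0, Z = (-5.416, -36.24). Then |NZ| = |Z − N| = 36.64.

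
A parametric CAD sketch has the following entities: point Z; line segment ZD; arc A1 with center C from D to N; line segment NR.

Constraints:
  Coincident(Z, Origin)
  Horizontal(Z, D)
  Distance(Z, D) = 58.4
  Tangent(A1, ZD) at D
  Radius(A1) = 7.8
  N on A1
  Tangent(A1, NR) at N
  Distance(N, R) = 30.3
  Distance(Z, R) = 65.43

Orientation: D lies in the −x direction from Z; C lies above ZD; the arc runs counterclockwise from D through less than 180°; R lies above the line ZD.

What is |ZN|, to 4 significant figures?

51.31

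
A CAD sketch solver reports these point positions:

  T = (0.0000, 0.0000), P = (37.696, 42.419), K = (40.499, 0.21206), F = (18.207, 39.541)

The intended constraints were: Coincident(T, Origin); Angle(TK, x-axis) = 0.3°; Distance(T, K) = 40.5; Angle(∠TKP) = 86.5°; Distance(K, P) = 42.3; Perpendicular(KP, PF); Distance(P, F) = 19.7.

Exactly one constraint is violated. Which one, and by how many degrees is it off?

Perpendicular(KP, PF) — off by 4.60°.

T = (0.00, 0.00) ✓; TK at 0.3000° ✓; |TK| = 40.50 ✓; ∠TKP = 86.50° ✓; |KP| = 42.30 ✓; ∠(KP, PF) = 94.60° ✗; |PF| = 19.70 ✓.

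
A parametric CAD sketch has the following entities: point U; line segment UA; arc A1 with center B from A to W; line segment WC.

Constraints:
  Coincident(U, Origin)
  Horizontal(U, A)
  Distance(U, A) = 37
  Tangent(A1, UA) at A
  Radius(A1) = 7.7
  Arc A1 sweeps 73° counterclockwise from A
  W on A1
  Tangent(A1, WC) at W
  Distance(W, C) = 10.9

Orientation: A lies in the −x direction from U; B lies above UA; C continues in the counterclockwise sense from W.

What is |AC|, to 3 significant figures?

19.1

U is at the origin; U and A share the same y with |UA| = 37.0 and A on the −x side, so A = (-37.0, 0.00). Tangency of A1 to UA means the radius BA is perpendicular to UA, so B = A + (0, 7.7) = (-37.0, 7.70). On A1, A sits at bearing -90° from B; a 73° counterclockwise sweep puts W at bearing -17°, so W = B + 7.7·(cos -17°, sin -17°) = (-29.6, 5.45). The tangent condition forces BW to be normal to WC, so WC runs along (−sin -17°, cos -17°); with |WC| = 10.9, C = (-26.4, 15.9). Then |AC| = |C − A| = 19.1.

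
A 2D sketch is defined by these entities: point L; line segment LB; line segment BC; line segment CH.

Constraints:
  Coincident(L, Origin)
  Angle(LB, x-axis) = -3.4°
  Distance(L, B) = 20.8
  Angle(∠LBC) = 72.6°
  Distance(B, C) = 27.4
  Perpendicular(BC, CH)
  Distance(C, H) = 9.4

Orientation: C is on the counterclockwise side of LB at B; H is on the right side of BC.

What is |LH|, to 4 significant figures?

36.11

L is at the origin; LB runs at -3.4° with length 20.8, so B = 20.8·(cos -3.4°, sin -3.4°) = (20.76, -1.234). ∠LBC = 72.6°, so BC runs at -3.4° + (180° − 72.6°) = 104.0° from the x-axis; with |BC| = 27.4, C = B + 27.4·(cos 104.0°, sin 104.0°) = (14.13, 25.35). BC is perpendicular to CH; with |CH| = 9.4 on the right of BC, H = C + 9.4·(0.9703, 0.2419) = (23.26, 27.63). Then |LH| = |H − L| = 36.11.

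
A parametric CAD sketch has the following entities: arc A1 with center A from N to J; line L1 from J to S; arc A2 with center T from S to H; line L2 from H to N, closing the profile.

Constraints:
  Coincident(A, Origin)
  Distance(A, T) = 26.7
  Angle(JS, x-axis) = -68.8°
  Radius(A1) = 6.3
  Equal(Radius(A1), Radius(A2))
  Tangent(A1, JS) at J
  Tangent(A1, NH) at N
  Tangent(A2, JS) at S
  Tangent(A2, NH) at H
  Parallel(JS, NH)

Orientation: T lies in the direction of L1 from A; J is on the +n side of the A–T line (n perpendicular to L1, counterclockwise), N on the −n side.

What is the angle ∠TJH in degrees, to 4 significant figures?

11.99°

The slot axis is L1's direction at -68.8°, so u = (cos -68.8°, sin -68.8°) = (0.3616, -0.9323) and n = (−sin -68.8°, cos -68.8°) = (0.9323, 0.3616). A is at the origin and T lies 26.7 along u from A, so T = 26.7·u = (9.655, -24.89). Tangency of A1 to both parallel lines with radius 6.3 puts J and N at A ± 6.3·n: J = (5.874, 2.278), N = (-5.874, -2.278). Equal radii place S and H the same way about T: S = T + 6.3·n = (15.53, -22.61), H = T − 6.3·n = (3.782, -27.17). Then cos ∠TJH = JT·JH / (|JT||JH|), giving 11.99°.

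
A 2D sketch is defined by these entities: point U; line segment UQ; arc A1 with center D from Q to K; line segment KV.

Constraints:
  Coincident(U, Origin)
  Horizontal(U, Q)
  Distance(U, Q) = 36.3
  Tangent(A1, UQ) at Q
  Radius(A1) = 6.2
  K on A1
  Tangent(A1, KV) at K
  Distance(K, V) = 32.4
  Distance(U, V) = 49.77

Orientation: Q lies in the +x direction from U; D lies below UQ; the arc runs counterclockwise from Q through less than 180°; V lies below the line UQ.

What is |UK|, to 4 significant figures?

30.78

U is at the origin; UQ is horizontal with |UQ| = 36.3 and Q on the +x side, so Q = (36.30, 0.000). A1 meets UQ tangentially, so DQ is at right angles to UQ, so D = Q + (0, -6.2) = (36.30, -6.200). Since DK ⟂ KV (tangency), |DV| = √(6.2² + 32.4²) = 32.99 regardless of where K sits on A1. So V lies on both circle(U, 49.77) and circle(D, 32.99); the below-UQ intersection is V = (31.18, -38.79). K is the foot of the tangent from V: K = (30.10, -6.407).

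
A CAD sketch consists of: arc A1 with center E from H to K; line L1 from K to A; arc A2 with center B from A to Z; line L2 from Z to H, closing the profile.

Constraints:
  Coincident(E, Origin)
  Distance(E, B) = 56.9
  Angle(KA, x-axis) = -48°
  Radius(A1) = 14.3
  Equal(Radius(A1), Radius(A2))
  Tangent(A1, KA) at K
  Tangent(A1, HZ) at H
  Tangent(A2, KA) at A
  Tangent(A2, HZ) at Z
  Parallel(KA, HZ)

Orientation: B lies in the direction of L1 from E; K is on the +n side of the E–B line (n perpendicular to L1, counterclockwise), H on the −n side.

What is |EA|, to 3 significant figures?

58.7

Tangency of A1 to both parallel lines with radius 14.3 puts K and H at E ± 14.3·n: K = (10.6, 9.57), H = (-10.6, -9.57). Equal radii place A and Z the same way about B: A = B + 14.3·n = (48.7, -32.7), Z = B − 14.3·n = (27.4, -51.9). Then |EA| = |A − E| = 58.7.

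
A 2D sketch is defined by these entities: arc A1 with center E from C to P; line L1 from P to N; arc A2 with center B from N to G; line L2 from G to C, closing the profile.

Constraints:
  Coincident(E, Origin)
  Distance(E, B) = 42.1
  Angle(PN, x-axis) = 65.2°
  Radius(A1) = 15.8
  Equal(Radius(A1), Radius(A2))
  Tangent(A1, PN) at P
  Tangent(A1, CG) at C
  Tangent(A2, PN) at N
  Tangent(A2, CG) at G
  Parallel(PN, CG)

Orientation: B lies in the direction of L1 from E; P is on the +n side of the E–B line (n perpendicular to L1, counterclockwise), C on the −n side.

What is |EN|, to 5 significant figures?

44.967

Tangency of A1 to both parallel lines with radius 15.8 puts P and C at E ± 15.8·n: P = (-14.343, 6.6273), C = (14.343, -6.6273). Equal radii place N and G the same way about B: N = B + 15.8·n = (3.3160, 44.845), G = B − 15.8·n = (32.002, 31.590). Then |EN| = |N − E| = 44.967.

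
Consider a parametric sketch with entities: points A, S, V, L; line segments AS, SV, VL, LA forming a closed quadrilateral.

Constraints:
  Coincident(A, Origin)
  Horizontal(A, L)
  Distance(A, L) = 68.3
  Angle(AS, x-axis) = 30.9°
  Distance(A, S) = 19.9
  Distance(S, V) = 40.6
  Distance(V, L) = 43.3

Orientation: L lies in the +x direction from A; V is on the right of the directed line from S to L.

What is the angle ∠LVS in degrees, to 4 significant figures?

76.93°

Checks: |SV| = 40.60 ✓; |VL| = 43.30 ✓.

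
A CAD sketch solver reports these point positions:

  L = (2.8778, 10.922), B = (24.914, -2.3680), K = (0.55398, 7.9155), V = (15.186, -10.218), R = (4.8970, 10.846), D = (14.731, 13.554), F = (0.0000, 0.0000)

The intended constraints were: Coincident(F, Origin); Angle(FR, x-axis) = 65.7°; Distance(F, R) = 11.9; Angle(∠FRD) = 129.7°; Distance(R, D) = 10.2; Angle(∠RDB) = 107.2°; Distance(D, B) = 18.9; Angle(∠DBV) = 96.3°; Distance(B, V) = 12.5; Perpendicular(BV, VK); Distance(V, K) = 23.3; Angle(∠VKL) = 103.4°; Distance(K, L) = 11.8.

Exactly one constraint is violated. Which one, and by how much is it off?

Distance(K, L) = 11.8 — off by 8.00.

F = (0.00, 0.00) ✓; FR at 65.70° ✓; |FR| = 11.90 ✓; ∠FRD = 129.7° ✓; |RD| = 10.20 ✓; ∠RDB = 107.2° ✓; |DB| = 18.90 ✓; ∠DBV = 96.30° ✓; |BV| = 12.50 ✓; ∠(BV, VK) = 90.00° ✓; |VK| = 23.30 ✓; ∠VKL = 103.4° ✓; |KL| = 3.800 ✗.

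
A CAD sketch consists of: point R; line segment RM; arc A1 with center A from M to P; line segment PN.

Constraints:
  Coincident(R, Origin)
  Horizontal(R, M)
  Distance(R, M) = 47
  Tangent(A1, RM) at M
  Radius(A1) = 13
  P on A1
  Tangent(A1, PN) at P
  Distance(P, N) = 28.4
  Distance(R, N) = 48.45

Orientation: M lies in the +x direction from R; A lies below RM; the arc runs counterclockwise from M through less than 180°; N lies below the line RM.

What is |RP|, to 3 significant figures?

35.8

Checks: |AP| = 13.00 ✓; ∠(AP, PN) = 90.00° ✓; |PN| = 28.40 ✓; |RN| = 48.45 ✓.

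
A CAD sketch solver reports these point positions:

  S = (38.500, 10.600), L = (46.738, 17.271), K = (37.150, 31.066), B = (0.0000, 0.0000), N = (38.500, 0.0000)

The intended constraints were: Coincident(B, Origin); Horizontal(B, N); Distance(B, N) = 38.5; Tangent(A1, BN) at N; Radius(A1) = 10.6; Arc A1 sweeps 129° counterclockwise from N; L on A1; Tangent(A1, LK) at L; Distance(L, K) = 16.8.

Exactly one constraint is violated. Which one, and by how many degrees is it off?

Tangent(A1, LK) at L — off by 4.20°.

B = (0.00, 0.00) ✓; B.y = 0.00, N.y = 0.00 ✓; |BN| = 38.50 ✓; ∠(SN, NB) = 90.00° ✓; |SN| = 10.60 ✓; bearing(S→L) − bearing(S→N) = 129.0° ✓; |SL| = 10.60 ✓; ∠(SL, LK) = 94.20° ✗; |LK| = 16.80 ✓.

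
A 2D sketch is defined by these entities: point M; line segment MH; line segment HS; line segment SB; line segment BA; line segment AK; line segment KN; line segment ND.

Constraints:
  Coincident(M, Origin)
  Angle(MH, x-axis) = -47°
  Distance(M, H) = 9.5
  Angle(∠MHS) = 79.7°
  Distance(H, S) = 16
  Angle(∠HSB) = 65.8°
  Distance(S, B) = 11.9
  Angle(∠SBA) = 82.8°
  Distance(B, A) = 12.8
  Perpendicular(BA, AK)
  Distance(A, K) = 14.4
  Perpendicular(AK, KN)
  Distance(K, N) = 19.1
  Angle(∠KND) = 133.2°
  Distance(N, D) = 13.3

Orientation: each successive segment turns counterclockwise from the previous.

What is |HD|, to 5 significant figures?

30.578

M is at the origin; MH runs at -47.0° with length 9.5, so H = (6.4790, -6.9479). ∠MHS = 79.7° gives HS at 53.300° from the x-axis; with |HS| = 16.0, S = (16.041, 5.8806). ∠HSB = 65.8° gives SB at 167.50° from the x-axis; with |SB| = 11.9, B = (4.4231, 8.4562). ∠SBA = 82.8° gives BA at -95.300° from the x-axis; with |BA| = 12.8, A = (3.2407, -4.2891). The perpendicularity gives AK at right angles to BA, so AK runs at -5.3000°; with |AK| = 14.4, K = (17.579, -5.6192). AK is perpendicular to KN, so KN runs at 84.700°; with |KN| = 19.1, N = (19.343, 13.399). ∠KND = 133.2° gives ND at 131.50° from the x-axis; with |ND| = 13.3, D = (10.531, 23.360). Then |HD| = |D − H| = 30.578.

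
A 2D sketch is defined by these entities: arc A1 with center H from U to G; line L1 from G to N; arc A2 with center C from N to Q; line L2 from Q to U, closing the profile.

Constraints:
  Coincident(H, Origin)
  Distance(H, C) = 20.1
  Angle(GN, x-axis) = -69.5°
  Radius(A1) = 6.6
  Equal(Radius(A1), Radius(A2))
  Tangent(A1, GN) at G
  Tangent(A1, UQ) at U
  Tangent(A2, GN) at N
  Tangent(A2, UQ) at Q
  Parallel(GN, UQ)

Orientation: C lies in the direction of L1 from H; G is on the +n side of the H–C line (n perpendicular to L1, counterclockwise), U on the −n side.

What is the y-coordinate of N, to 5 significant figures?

-16.516

The slot axis is L1's direction at -69.5°, so u = (cos -69.5°, sin -69.5°) = (0.35021, -0.93667) and n = (−sin -69.5°, cos -69.5°) = (0.93667, 0.35021). H is at the origin and C lies 20.1 along u from H, so C = 20.1·u = (7.0392, -18.827). Tangency of A1 to both parallel lines with radius 6.6 puts G and U at H ± 6.6·n: G = (6.1820, 2.3114), U = (-6.1820, -2.3114). Equal radii place N and Q the same way about C: N = C + 6.6·n = (13.221, -16.516), Q = C − 6.6·n = (0.85713, -21.138). So N.y = -16.516.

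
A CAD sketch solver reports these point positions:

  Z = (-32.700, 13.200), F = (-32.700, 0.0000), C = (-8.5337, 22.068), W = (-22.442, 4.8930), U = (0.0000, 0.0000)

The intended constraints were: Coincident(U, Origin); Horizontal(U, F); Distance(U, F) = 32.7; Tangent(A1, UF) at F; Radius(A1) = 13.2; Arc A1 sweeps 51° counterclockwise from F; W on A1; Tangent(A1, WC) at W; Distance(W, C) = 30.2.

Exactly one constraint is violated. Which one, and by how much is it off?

Distance(W, C) = 30.2 — off by 8.10.

U = (0.00, 0.00) ✓; U.y = 0.00, F.y = 0.00 ✓; |UF| = 32.70 ✓; ∠(ZF, FU) = 90.00° ✓; |ZF| = 13.20 ✓; bearing(Z→W) − bearing(Z→F) = 51.00° ✓; |ZW| = 13.20 ✓; ∠(ZW, WC) = 90.00° ✓; |WC| = 22.10 ✗.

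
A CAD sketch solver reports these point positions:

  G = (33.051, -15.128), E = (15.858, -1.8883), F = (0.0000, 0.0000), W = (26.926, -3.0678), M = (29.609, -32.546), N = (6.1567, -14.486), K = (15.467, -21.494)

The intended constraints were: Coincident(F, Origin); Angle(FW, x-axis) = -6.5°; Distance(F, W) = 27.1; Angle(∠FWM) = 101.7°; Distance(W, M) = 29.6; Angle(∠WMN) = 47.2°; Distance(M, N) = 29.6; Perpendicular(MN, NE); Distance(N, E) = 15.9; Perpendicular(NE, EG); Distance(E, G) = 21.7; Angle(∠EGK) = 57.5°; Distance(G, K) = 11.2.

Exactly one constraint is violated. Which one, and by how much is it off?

Distance(G, K) = 11.2 — off by 7.50.

F = (0.00, 0.00) ✓; FW at -6.500° ✓; |FW| = 27.10 ✓; ∠FWM = 101.7° ✓; |WM| = 29.60 ✓; ∠WMN = 47.20° ✓; |MN| = 29.60 ✓; ∠(MN, NE) = 90.00° ✓; |NE| = 15.90 ✓; ∠(NE, EG) = 90.00° ✓; |EG| = 21.70 ✓; ∠EGK = 57.50° ✓; |GK| = 18.70 ✗.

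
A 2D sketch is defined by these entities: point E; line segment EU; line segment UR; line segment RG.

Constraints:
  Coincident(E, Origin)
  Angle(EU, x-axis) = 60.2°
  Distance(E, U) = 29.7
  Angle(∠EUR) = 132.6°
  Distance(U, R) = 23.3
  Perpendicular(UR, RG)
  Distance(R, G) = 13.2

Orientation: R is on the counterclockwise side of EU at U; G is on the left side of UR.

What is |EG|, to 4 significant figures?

44.26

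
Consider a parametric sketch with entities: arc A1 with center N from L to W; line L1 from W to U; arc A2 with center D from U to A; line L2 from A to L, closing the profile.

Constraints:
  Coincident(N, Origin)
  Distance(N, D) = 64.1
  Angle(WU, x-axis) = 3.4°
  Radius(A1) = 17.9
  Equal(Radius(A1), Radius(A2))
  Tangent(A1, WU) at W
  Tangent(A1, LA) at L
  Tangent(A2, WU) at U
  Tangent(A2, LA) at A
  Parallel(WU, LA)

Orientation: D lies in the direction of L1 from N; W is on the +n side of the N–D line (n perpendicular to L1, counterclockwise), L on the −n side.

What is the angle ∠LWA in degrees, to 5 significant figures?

60.817°

The slot axis is L1's direction at 3.4°, so u = (cos 3.4°, sin 3.4°) = (0.99824, 0.059306) and n = (−sin 3.4°, cos 3.4°) = (-0.059306, 0.99824). N is at the origin and D lies 64.1 along u from N, so D = 64.1·u = (63.987, 3.8015). Tangency of A1 to both parallel lines with radius 17.9 puts W and L at N ± 17.9·n: W = (-1.0616, 17.868), L = (1.0616, -17.868). Equal radii place U and A the same way about D: U = D + 17.9·n = (62.926, 21.670), A = D − 17.9·n = (65.049, -14.067). Then cos ∠LWA = WL·WA / (|WL||WA|), giving 60.817°.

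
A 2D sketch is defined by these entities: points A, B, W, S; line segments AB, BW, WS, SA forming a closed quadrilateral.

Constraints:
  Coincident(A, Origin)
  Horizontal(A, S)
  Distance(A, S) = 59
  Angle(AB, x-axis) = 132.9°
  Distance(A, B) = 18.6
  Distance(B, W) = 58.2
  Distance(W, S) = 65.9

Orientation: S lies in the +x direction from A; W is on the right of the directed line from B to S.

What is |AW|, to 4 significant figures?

41.67

Checks: |BW| = 58.20 ✓; |WS| = 65.90 ✓.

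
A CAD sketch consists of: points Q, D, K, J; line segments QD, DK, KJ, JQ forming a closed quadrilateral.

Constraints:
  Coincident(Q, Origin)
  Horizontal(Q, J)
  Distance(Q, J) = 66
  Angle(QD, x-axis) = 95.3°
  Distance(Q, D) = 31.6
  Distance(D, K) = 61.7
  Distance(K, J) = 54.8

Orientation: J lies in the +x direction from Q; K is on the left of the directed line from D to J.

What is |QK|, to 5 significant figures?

76.572

Checks: |DK| = 61.70 ✓; |KJ| = 54.80 ✓.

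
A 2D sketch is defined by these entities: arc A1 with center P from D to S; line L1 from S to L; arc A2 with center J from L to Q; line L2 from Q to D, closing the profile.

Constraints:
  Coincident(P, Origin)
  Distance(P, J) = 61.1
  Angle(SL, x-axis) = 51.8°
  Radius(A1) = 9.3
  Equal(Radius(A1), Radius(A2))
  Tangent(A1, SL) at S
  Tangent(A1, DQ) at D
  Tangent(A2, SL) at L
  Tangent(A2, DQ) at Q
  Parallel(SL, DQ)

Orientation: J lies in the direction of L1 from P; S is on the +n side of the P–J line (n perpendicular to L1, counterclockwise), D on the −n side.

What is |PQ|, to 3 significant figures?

61.8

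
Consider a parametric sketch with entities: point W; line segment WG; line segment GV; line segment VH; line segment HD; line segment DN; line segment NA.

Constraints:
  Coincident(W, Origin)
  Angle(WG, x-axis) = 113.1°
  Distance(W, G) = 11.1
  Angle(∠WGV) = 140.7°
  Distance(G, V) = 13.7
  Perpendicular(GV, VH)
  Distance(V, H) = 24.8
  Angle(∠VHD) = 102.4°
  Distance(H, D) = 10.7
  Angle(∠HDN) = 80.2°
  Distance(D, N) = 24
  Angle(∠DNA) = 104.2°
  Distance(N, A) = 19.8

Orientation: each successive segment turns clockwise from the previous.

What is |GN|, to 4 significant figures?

3.797

∠VHD = 102.4° gives HD at -93.80° from the x-axis; with |HD| = 10.7, D = (22.57, 5.771). ∠HDN = 80.2° gives DN at 166.4° from the x-axis; with |DN| = 24.0, N = (-0.7537, 11.41). Then |GN| = |N − G| = 3.797.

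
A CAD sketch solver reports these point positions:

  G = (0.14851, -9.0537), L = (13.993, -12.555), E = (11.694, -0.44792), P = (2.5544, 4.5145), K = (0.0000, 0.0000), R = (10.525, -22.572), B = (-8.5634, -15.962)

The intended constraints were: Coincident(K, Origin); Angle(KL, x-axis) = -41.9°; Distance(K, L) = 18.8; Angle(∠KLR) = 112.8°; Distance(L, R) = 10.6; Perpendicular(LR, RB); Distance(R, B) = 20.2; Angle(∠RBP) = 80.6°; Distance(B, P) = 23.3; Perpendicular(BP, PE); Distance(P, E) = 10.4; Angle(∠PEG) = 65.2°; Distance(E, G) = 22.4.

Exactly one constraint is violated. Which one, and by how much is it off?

Distance(E, G) = 22.4 — off by 8.00.

K = (0.00, 0.00) ✓; KL at -41.90° ✓; |KL| = 18.80 ✓; ∠KLR = 112.8° ✓; |LR| = 10.60 ✓; ∠(LR, RB) = 90.00° ✓; |RB| = 20.20 ✓; ∠RBP = 80.60° ✓; |BP| = 23.30 ✓; ∠(BP, PE) = 90.00° ✓; |PE| = 10.40 ✓; ∠PEG = 65.20° ✓; |EG| = 14.40 ✗.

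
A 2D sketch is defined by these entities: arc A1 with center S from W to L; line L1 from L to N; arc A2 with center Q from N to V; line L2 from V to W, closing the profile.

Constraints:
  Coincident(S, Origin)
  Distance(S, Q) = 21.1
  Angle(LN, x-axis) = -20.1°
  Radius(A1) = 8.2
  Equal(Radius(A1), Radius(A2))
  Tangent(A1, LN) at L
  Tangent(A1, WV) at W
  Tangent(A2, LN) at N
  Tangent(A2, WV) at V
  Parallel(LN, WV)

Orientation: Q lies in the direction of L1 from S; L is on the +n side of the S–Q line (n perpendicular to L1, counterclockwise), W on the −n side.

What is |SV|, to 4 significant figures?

22.64

The slot axis is L1's direction at -20.1°, so u = (cos -20.1°, sin -20.1°) = (0.9391, -0.3437) and n = (−sin -20.1°, cos -20.1°) = (0.3437, 0.9391). S is at the origin and Q lies 21.1 along u from S, so Q = 21.1·u = (19.81, -7.251). Tangency of A1 to both parallel lines with radius 8.2 puts L and W at S ± 8.2·n: L = (2.818, 7.701), W = (-2.818, -7.701). Equal radii place N and V the same way about Q: N = Q + 8.2·n = (22.63, 0.4494), V = Q − 8.2·n = (17.00, -14.95). Then |SV| = |V − S| = 22.64.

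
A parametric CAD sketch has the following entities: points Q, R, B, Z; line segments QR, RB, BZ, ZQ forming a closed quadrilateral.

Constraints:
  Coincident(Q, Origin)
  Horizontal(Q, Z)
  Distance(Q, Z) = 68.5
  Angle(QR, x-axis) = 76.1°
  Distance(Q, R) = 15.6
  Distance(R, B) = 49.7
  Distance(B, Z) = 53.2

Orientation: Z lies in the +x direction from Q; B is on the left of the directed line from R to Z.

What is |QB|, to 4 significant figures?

62.84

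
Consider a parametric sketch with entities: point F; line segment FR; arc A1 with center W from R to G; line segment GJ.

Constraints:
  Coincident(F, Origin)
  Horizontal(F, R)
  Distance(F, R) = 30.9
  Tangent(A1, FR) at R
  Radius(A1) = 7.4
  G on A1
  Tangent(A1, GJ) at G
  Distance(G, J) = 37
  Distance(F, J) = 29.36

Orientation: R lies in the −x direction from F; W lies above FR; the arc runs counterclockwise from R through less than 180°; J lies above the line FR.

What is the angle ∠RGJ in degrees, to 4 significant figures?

156.6°

Checks: |WG| = 7.400 ✓; ∠(WG, GJ) = 90.00° ✓; |GJ| = 37.00 ✓; |FJ| = 29.36 ✓.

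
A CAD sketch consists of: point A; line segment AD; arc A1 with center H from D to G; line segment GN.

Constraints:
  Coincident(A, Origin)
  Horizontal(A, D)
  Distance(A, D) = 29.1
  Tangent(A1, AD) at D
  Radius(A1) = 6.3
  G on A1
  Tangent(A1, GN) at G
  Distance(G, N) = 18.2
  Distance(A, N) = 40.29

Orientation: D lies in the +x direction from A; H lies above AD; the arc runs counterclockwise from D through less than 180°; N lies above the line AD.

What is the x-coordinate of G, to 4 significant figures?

35.25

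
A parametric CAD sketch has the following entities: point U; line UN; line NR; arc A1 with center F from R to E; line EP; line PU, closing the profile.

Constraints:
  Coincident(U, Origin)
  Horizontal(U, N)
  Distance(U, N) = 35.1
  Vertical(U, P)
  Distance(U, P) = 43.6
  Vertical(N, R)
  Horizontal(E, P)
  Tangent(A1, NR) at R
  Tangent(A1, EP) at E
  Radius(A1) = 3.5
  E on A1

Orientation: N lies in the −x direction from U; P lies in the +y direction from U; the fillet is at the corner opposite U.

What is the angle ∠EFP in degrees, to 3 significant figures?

83.7°

U is at the origin; U and N share the same y with |UN| = 35.1 and N on the −x side, so N = (-35.1, 0.00). U and P share the same x with |UP| = 43.6 and P on the +y side, so P = (0.00, 43.6). The virtual corner opposite U is at (-35.1, 43.6). Tangency of A1 to NR means the radius FR is perpendicular to NR and tangency of A1 to EP means the radius FE is perpendicular to EP, with radius 3.5, so the center F sits 3.5 in from both sides at F = (-31.6, 40.1). That places the tangent points at R = (-35.1, 40.1) on NR and E = (-31.6, 43.6) on EP. Then cos ∠EFP = FE·FP / (|FE||FP|), giving 83.7°.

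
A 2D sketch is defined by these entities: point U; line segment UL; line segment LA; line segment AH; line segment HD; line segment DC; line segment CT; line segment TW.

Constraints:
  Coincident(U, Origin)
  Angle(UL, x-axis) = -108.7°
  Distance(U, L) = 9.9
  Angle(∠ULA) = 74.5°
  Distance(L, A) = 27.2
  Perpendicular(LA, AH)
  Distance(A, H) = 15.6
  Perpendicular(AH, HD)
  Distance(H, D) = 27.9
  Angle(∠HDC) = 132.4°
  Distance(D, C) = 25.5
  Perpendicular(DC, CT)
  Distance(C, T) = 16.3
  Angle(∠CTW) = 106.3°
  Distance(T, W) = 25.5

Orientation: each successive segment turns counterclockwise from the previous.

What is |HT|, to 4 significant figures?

44.52

U is at the origin; UL runs at -108.7° with length 9.9, so L = (-3.174, -9.377). ∠ULA = 74.5° gives LA at -3.200° from the x-axis; with |LA| = 27.2, A = (23.98, -10.90). The perpendicularity gives AH at right angles to LA, so AH runs at 86.80°; with |AH| = 15.6, H = (24.85, 4.680). The perpendicularity gives HD at right angles to AH, so HD runs at 176.8°; with |HD| = 27.9, D = (-3.002, 6.237). ∠HDC = 132.4° gives DC at -135.6° from the x-axis; with |DC| = 25.5, C = (-21.22, -11.60). DC is perpendicular to CT, so CT runs at -45.60°; with |CT| = 16.3, T = (-9.817, -23.25). Then |HT| = |T − H| = 44.52.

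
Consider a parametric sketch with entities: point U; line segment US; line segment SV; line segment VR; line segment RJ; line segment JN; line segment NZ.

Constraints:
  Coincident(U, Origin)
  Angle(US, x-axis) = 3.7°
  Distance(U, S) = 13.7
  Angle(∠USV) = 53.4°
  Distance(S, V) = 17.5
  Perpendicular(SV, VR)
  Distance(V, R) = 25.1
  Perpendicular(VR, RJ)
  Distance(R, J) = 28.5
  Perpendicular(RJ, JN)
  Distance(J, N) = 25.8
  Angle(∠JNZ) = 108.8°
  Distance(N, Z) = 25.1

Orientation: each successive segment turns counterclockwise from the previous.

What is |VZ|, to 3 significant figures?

9.99

U is at the origin; US runs at 3.7° with length 13.7, so S = (13.7, 0.884). ∠USV = 53.4° gives SV at 130° from the x-axis; with |SV| = 17.5, V = (2.35, 14.2). The perpendicularity gives VR at right angles to SV, so VR runs at -140°; with |VR| = 25.1, R = (-16.8, -2.00). VR is perpendicular to RJ, so RJ runs at -49.7°; with |RJ| = 28.5, J = (1.64, -23.7). RJ ⟂ JN, so JN runs at 40.3°; with |JN| = 25.8, N = (21.3, -7.05). ∠JNZ = 108.8° gives NZ at 111° from the x-axis; with |NZ| = 25.1, Z = (12.1, 16.3). Then |VZ| = |Z − V| = 9.99.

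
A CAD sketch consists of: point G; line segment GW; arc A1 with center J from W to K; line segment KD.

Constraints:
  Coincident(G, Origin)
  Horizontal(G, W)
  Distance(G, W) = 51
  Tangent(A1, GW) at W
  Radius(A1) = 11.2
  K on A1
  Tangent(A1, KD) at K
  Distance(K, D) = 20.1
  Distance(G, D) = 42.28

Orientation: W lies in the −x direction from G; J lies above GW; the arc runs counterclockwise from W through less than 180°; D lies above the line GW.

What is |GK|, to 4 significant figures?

41.17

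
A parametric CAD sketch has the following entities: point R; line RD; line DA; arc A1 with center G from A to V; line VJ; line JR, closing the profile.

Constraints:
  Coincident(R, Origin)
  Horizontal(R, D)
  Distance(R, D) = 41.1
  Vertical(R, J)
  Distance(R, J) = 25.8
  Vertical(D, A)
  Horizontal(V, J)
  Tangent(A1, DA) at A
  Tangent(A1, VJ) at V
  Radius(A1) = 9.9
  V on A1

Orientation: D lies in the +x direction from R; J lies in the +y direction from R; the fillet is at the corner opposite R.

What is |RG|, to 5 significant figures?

35.018

R is at the origin; RD is horizontal with |RD| = 41.1 and D on the +x side, so D = (41.100, 0.0000). R and J share the same x with |RJ| = 25.8 and J on the +y side, so J = (0.0000, 25.800). The virtual corner opposite R is at (41.100, 25.800). Tangency of A1 to DA means the radius GA is perpendicular to DA and since A1 is tangent to VJ there, GV ⟂ VJ, with radius 9.9, so the center G sits 9.9 in from both sides at G = (31.200, 15.900). Then |RG| = |G − R| = 35.018.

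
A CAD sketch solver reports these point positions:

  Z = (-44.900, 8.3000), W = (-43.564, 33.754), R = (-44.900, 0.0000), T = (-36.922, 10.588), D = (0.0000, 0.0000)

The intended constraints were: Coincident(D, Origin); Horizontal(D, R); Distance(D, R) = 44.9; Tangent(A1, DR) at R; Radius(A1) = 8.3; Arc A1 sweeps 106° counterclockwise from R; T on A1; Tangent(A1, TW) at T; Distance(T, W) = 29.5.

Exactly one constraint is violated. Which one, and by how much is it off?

Distance(T, W) = 29.5 — off by 5.40.

D = (0.00, 0.00) ✓; D.y = 0.00, R.y = 0.00 ✓; |DR| = 44.90 ✓; ∠(ZR, RD) = 90.00° ✓; |ZR| = 8.300 ✓; bearing(Z→T) − bearing(Z→R) = 106.0° ✓; |ZT| = 8.300 ✓; ∠(ZT, TW) = 90.00° ✓; |TW| = 24.10 ✗.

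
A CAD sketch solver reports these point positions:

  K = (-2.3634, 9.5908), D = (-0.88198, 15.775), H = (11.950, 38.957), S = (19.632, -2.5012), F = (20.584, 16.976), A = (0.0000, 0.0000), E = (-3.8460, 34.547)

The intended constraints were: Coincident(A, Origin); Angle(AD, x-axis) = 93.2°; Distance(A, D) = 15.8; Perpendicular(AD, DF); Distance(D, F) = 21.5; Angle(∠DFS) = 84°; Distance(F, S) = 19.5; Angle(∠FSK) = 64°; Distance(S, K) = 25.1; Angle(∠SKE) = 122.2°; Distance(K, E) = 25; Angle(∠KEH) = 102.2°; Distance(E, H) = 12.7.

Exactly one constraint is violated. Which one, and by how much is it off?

Distance(E, H) = 12.7 — off by 3.70.

A = (0.00, 0.00) ✓; AD at 93.20° ✓; |AD| = 15.80 ✓; ∠(AD, DF) = 90.00° ✓; |DF| = 21.50 ✓; ∠DFS = 84.00° ✓; |FS| = 19.50 ✓; ∠FSK = 64.00° ✓; |SK| = 25.10 ✓; ∠SKE = 122.2° ✓; |KE| = 25.00 ✓; ∠KEH = 102.2° ✓; |EH| = 16.40 ✗.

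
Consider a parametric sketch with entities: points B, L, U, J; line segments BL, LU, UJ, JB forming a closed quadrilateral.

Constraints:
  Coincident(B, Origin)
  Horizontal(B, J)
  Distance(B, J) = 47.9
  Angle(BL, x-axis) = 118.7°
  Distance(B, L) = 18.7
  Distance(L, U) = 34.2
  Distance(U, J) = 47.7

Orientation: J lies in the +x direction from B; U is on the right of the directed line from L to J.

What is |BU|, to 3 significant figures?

15.9

B is at the origin; BJ is horizontal with |BJ| = 47.9 and J in +x, so J = (47.9, 0). BL runs at 118.7° with |BL| = 18.7, so L = (-8.98, 16.4). U is determined by |LU| = 34.2 and |UJ| = 47.7 together: it lies at the intersection of circle(L, 34.2) and circle(J, 47.7). With |LJ| = 59.2, the foot of the radical line on LJ is 20.3 from L and the perpendicular offset is √(34.2² − 20.3²) = 27.6. Taking the right-of-LJ solution: U = (2.85, -15.7).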